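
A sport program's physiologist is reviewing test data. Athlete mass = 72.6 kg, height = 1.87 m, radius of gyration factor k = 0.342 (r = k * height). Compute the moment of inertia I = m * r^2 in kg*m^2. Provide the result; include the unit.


r = k * height = 0.342 * 1.87 = 0.63954 m
r^2 = 0.63954^2 = 0.409011
I = 72.6 * 0.409011 = 29.694 kg*m^2

29.694 kg*m^2


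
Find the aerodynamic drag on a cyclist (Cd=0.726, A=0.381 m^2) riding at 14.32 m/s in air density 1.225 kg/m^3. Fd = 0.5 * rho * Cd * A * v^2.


Fd = 0.5 * 1.225 * 0.726 * 0.381 * 14.32^2
= 0.5 * 1.225 * 0.726 * 0.381 * 205.0624
= 34.742 N

34.742 N


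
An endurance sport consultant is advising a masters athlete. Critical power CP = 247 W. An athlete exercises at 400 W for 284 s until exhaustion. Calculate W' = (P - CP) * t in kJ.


P - CP = 400 - 247 = 153 W
W' = 153 * 284 = 43452 J
= 43452 / 1000 = 43.452 kJ

43.452 kJ


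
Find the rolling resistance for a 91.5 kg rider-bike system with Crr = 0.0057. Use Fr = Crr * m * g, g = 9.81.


m * g = 91.5 * 9.81 = 897.615 N
Fr = 0.0057 * 897.615 = 5.116 N

5.116 N


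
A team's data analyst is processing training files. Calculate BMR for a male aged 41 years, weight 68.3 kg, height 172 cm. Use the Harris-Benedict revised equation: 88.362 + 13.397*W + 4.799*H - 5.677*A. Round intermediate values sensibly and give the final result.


Substituting values:
W term = 13.397 * 68.3 = 915.0151
H term = 4.799 * 172 = 825.428
A term = 5.677 * 41 = 232.757
BMR = 1596.05 kcal/day

1596.05 kcal/day


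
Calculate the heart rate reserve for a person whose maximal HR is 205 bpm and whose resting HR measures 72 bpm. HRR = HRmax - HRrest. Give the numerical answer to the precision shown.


HRmax = 205 bpm
HRrest = 72 bpm
HRR = 205 - 72 = 133 bpm

133 bpm


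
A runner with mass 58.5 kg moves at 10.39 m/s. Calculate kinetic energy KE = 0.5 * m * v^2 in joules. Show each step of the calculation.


v^2 = 10.39^2 = 107.9521
KE = 0.5 * 58.5 * 107.9521
= 3157.6 J

3157.6 J


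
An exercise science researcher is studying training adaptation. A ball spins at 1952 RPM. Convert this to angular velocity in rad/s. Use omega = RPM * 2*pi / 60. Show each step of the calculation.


omega = 1952 * 2 * pi / 60
= 1952 * 6.28318531 / 60
= 12264.778 / 60
= 204.413 rad/s

204.413 rad/s


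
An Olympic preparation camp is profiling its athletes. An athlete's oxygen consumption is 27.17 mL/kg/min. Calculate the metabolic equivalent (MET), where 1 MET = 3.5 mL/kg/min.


MET = VO2 / 3.5
= 27.17 / 3.5
= 7.76 METs

7.76 METs


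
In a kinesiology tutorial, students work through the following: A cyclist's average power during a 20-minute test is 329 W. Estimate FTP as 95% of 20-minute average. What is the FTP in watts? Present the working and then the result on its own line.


FTP = 20-min power * 0.95
= 329 * 0.95
= 312.55 W

312.55 W


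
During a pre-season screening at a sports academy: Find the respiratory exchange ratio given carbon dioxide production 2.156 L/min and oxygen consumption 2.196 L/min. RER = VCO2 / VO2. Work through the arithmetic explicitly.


VCO2 = 2.156 L/min
VO2 = 2.196 L/min
RER = 2.156 / 2.196 = 0.9818

0.9818


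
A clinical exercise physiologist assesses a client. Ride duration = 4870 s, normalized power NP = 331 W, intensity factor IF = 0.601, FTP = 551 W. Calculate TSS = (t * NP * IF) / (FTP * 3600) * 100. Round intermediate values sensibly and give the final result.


Numerator = 4870 * 331 * 0.601 = 968793.97
Denominator = 551 * 3600 = 1983600
TSS = 968793.97 / 1983600 * 100
= 48.84

48.84 TSS


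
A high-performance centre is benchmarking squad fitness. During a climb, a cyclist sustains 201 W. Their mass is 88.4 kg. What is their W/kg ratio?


Power-to-weight = 201 W / 88.4 kg
= 2.274 W/kg

2.274 W/kg


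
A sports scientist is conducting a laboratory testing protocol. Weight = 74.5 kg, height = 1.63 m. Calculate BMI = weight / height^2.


height^2 = 1.63^2 = 2.6569
BMI = 74.5 / 2.6569 = 28.04 kg/m^2

28.04 kg/m^2


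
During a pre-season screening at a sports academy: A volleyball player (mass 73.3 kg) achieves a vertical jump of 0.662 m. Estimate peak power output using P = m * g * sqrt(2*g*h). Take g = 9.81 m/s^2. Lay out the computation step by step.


2 * g * h = 2 * 9.81 * 0.662 = 12.98844
sqrt(12.98844) = 3.603948 m/s
P = 73.3 * 9.81 * 3.603948 = 2591.5 W

2591.5 W


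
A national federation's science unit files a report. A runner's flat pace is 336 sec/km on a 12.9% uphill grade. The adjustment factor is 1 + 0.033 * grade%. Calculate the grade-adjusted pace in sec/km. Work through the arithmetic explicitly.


Factor = 1 + 0.033 * 12.9 = 1.4257
Adjusted pace = 336 * 1.4257
= 479.04 sec/km

479.04 s/km


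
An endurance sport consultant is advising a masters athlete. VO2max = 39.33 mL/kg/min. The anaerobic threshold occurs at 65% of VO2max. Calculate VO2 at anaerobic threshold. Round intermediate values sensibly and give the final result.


AT fraction = 65 / 100 = 0.65
AT VO2 = 39.33 * 0.65
= 25.56 mL/kg/min

25.56 mL/kg/min


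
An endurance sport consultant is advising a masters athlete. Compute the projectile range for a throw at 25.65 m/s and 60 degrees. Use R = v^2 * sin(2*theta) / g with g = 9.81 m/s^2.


Two times the angle = 120 degrees
sin(120) = 0.866025
R = 657.9225 * 0.866025 / 9.81 = 58.081 m

58.081 m


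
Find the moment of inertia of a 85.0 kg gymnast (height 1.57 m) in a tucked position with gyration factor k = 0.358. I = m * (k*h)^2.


Radius of gyration = 0.358 * 1.57 = 0.56206 m
I = 85.0 * 0.56206^2
= 85.0 * 0.315911
= 26.852 kg*m^2

26.852 kg*m^2


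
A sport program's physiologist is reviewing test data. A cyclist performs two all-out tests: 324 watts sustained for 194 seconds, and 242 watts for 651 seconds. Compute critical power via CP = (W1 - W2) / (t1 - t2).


W1 = P1 * t1 = 324 * 194 = 62856 J
W2 = P2 * t2 = 242 * 651 = 157542 J
CP = (62856 - 157542) / (194 - 651)
= 207.19 W

207.19 W


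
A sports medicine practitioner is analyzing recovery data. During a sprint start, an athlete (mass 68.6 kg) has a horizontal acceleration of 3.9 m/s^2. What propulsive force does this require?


Propulsive force = mass * acceleration
= 68.6 kg * 3.9 m/s^2
= 267.54 N

267.54 N


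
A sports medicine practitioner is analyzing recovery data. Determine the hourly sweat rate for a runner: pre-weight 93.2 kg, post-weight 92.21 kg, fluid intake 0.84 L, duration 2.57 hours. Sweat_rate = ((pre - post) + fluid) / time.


Mass lost = 93.2 - 92.21 = 0.99 kg
Add fluid consumed: 0.99 + 0.84 = 1.83 L total sweat
Sweat rate = 1.83 / 2.57 = 0.712 L/h

0.712 L/h


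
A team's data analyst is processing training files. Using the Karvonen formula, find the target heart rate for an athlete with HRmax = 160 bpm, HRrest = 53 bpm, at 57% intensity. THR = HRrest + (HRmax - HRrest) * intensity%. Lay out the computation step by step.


HRR = 160 - 53 = 107
THR = 53 + 107 * 0.57
= 53 + 60.99
= 113.99 bpm

113.99 bpm


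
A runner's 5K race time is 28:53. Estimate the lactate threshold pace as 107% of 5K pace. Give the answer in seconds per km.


Total race time = 28*60 + 53 = 1733 seconds
5K pace = 1733 / 5 = 346.6 sec/km
LT pace = 346.6 * 1.07 = 370.86 sec/km

370.86 s/km


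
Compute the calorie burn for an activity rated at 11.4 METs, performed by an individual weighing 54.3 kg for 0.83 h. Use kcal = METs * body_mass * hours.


Product of METs and mass = 11.4 * 54.3 = 619.02
Total kcal = 619.02 * 0.83 = 513.79 kcal

513.79 kcal


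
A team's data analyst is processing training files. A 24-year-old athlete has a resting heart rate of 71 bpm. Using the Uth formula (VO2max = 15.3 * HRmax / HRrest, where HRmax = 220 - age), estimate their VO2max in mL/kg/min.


HRmax = 220 - 24 = 196 bpm
Ratio = HRmax / HRrest = 196 / 71 = 2.7606
VO2max = 15.3 * 2.7606 = 42.24 mL/kg/min

42.24 mL/kg/min


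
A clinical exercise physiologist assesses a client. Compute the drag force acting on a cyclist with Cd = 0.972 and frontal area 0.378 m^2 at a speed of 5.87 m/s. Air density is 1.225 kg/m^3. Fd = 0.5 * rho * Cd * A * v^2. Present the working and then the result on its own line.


Step 1: v^2 = 34.4569
Step 2: Fd = 0.5 * 1.225 * 0.972 * 0.378 * 34.4569
= 7.754 N

7.754 N


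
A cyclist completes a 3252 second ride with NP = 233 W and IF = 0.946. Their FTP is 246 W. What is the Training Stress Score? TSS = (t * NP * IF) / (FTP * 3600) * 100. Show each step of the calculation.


t * NP * IF = 3252 * 233 * 0.946 = 716799.336
FTP * 3600 = 885600
TSS = (716799.336 / 885600) * 100 = 80.94

80.94 TSS


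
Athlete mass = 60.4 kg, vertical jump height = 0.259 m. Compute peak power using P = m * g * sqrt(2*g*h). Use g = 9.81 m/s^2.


sqrt(2 * 9.81 * 0.259) = sqrt(5.08158) = 2.254236 m/s
P = 60.4 * 9.81 * 2.254236
= 1335.69 W

1335.69 W


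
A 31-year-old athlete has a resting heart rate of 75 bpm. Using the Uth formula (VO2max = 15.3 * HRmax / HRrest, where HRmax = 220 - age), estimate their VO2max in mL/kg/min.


HRmax = 220 - 31 = 189 bpm
Ratio = HRmax / HRrest = 189 / 75 = 2.52
VO2max = 15.3 * 2.52 = 38.56 mL/kg/min

38.56 mL/kg/min


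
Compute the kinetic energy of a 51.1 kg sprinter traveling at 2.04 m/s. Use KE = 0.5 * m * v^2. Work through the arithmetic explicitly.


Velocity squared = 4.1616
KE = 0.5 * 51.1 * 4.1616 = 106.33 J

106.33 J


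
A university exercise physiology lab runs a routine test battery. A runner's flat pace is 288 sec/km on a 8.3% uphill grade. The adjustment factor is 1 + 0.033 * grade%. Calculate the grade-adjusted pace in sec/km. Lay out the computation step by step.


Factor = 1 + 0.033 * 8.3 = 1.2739
Adjusted pace = 288 * 1.2739
= 366.88 sec/km

366.88 s/km


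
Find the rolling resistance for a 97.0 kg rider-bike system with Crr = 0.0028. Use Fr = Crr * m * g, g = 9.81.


m * g = 97.0 * 9.81 = 951.57 N
Fr = 0.0028 * 951.57 = 2.664 N

2.664 N


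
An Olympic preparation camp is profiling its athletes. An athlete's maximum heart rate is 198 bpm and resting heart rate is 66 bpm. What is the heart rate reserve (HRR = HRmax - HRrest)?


HRR = HRmax - HRrest
= 198 - 66
= 132 bpm

132 bpm


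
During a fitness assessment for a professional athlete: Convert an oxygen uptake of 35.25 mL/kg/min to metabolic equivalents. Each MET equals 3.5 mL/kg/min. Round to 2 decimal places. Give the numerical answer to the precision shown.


One MET = 3.5 mL/kg/min
Number of METs = 35.25 / 3.5
= 10.07 METs

10.07 METs


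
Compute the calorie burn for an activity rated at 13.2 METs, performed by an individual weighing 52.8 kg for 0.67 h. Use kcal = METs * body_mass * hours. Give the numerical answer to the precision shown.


Product of METs and mass = 13.2 * 52.8 = 696.96
Total kcal = 696.96 * 0.67 = 466.96 kcal

466.96 kcal


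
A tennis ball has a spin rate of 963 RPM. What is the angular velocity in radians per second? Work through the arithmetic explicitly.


Convert RPM to rad/s: multiply by 2*pi and divide by 60
omega = 963 * 2 * pi / 60
= 100.845 rad/s

100.845 rad/s


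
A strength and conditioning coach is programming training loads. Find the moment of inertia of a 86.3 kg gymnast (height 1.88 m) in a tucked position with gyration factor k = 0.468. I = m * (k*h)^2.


Radius of gyration = 0.468 * 1.88 = 0.87984 m
I = 86.3 * 0.87984^2
= 86.3 * 0.774118
= 66.806 kg*m^2

66.806 kg*m^2


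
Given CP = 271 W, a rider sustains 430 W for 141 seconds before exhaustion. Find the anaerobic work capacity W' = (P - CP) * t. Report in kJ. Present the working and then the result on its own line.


Excess power = 430 - 271 = 159 W
Work above CP = 159 * 141 = 22419 J
W' = 22.419 kJ

22.419 kJ


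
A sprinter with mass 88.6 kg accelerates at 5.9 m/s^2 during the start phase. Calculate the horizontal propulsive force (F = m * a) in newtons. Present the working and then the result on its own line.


F = m * a
= 88.6 * 5.9
= 522.74 N

522.74 N


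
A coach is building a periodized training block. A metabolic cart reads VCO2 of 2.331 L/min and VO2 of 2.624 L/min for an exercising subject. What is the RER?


RER = VCO2 / VO2 = 2.331 / 2.624 = 0.8883

0.8883


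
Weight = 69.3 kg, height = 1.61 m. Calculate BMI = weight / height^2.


height^2 = 1.61^2 = 2.5921
BMI = 69.3 / 2.5921 = 26.74 kg/m^2

26.74 kg/m^2


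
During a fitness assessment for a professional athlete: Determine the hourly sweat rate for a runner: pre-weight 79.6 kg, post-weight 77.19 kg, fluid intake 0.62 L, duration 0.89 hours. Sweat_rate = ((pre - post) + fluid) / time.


Mass lost = 79.6 - 77.19 = 2.41 kg
Add fluid consumed: 2.41 + 0.62 = 3.03 L total sweat
Sweat rate = 3.03 / 0.89 = 3.404 L/h

3.404 L/h


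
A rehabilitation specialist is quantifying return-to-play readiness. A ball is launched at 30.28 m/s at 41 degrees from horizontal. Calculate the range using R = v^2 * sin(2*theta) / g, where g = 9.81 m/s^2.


sin(2 * 41) = sin(82) = 0.990268
v^2 = 30.28^2 = 916.8784
R = 916.8784 * 0.990268 / 9.81
= 92.554 m

92.554 m


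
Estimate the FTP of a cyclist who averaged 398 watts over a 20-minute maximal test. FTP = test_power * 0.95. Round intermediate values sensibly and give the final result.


FTP = 398 * 0.95 = 378.1 W

378.1 W


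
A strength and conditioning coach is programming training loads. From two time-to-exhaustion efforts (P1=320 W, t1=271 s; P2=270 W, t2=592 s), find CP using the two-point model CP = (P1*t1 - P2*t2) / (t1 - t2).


Work in trial 1 = 86720 J
Work in trial 2 = 159840 J
Delta work = -73120 J
Delta time = -321 s
CP = -73120 / -321 = 227.79 W

227.79 W


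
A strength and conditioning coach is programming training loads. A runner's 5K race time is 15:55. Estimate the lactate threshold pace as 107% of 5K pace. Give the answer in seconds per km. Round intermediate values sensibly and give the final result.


Total race time = 15*60 + 55 = 955 seconds
5K pace = 955 / 5 = 191.0 sec/km
LT pace = 191.0 * 1.07 = 204.37 sec/km

204.37 s/km


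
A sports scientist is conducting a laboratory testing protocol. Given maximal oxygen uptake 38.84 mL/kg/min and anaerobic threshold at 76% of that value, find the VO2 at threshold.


Percentage as decimal = 0.76
VO2 at AT = 38.84 * 0.76 = 29.52 mL/kg/min

29.52 mL/kg/min


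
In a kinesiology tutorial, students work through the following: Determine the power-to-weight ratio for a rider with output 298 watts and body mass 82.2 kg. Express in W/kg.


P/W = 298 / 82.2 = 3.625 W/kg

3.625 W/kg


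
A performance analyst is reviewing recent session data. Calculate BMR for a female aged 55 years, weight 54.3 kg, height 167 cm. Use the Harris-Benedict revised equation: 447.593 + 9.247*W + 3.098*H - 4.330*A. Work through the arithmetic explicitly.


Substituting values:
W term = 9.247 * 54.3 = 502.1121
H term = 3.098 * 167 = 517.366
A term = 4.330 * 55 = 238.15
BMR = 1228.92 kcal/day

1228.92 kcal/day


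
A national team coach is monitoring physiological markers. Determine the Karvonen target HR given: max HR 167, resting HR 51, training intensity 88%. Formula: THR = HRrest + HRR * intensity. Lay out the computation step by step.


HRR = HRmax - HRrest = 167 - 51 = 116
THR = 51 + 116 * 0.88
= 153.08 bpm

153.08 bpm


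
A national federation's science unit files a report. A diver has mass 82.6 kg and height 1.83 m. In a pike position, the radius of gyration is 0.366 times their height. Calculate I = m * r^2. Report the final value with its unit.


r = 0.366 * 1.83 = 0.66978 m
I = m * r^2 = 82.6 * 0.448605 = 37.055 kg*m^2

37.055 kg*m^2


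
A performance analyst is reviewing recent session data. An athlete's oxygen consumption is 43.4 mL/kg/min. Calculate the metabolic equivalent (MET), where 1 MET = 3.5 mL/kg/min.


MET = VO2 / 3.5
= 43.4 / 3.5
= 12.4 METs

12.4 METs


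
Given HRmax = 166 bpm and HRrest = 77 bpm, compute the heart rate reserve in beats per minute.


Heart rate reserve = maximum HR minus resting HR
HRR = 166 - 77 = 89 bpm

89 bpm


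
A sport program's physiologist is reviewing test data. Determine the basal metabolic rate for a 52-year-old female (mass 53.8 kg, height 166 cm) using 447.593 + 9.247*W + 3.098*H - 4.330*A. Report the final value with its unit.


BMR = 447.593 + 9.247*53.8 + 3.098*166 - 4.330*52
= 1234.19 kcal/day

1234.19 kcal/day


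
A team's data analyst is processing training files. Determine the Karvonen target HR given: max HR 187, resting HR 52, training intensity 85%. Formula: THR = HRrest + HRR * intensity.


HRR = HRmax - HRrest = 187 - 52 = 135
THR = 52 + 135 * 0.85
= 166.75 bpm

166.75 bpm


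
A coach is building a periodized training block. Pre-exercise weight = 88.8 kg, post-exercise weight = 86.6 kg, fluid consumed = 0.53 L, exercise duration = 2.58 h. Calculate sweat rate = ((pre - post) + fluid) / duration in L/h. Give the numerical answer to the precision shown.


Weight loss = 88.8 - 86.6 = 2.2 kg (approx L)
Total sweat = 2.2 + 0.53 = 2.73 L
Sweat rate = 2.73 / 2.58 = 1.058 L/h

1.058 L/h


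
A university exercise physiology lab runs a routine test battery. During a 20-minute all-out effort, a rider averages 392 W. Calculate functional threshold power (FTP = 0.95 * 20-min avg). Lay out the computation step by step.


FTP = 0.95 * 392
= 372.4 W

372.4 W


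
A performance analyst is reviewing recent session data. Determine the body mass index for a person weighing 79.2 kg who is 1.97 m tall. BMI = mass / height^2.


BMI = mass / height^2
= 79.2 / 1.97^2
= 79.2 / 3.8809
= 20.41 kg/m^2

20.41 kg/m^2


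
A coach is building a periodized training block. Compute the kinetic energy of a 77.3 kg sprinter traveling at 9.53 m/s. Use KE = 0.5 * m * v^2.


Velocity squared = 90.8209
KE = 0.5 * 77.3 * 90.8209 = 3510.23 J

3510.23 J


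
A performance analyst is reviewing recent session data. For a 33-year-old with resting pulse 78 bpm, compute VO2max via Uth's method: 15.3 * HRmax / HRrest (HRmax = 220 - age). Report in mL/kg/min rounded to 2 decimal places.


Step 1: HRmax = 220 - 33 = 187 bpm
Step 2: Ratio = 187 / 78 = 2.3974
Step 3: VO2max = 15.3 * 2.3974 = 36.68 mL/kg/min

36.68 mL/kg/min


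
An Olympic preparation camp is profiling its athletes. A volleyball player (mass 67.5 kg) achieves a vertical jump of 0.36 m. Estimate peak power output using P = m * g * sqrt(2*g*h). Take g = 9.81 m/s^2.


2 * g * h = 2 * 9.81 * 0.36 = 7.0632
sqrt(7.0632) = 2.657668 m/s
P = 67.5 * 9.81 * 2.657668 = 1759.84 W

1759.84 W


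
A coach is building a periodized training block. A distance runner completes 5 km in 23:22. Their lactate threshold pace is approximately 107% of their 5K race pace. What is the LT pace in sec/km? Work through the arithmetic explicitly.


Convert to seconds: 23 min 22 s = 1402 s
Pace per km = 1402 / 5 = 280.4 s/km
LT pace = 280.4 * 1.07 = 300.03 s/km

300.03 s/km


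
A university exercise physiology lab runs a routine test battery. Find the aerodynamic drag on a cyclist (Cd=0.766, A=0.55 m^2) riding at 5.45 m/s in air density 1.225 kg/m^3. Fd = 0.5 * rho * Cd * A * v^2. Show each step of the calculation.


Fd = 0.5 * 1.225 * 0.766 * 0.55 * 5.45^2
= 0.5 * 1.225 * 0.766 * 0.55 * 29.7025
= 7.665 N

7.665 N


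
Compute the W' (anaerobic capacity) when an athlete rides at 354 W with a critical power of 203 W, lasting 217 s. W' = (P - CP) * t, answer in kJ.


Above-CP power = 151 W
Duration = 217 s
W' = 151 * 217 = 32767 J
Convert: 32767 / 1000 = 32.767 kJ

32.767 kJ


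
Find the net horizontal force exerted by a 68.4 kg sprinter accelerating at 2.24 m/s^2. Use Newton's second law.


Newton's second law: F = m * a
F = 68.4 * 2.24 = 153.22 N

153.22 N


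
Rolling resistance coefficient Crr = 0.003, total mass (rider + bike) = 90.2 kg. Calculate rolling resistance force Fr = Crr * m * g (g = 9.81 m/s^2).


Fr = Crr * m * g
= 0.003 * 90.2 * 9.81
= 2.655 N

2.655 N


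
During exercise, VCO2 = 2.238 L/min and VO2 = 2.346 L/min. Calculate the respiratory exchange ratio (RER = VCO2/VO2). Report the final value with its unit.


RER = VCO2 / VO2
= 2.238 / 2.346
= 0.954

0.954


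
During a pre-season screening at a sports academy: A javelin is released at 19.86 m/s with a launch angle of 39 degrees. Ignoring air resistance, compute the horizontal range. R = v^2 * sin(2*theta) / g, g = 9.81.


Launch speed squared = 394.4196
sin(2 * 39 deg) = 0.978148
Range = 394.4196 * 0.978148 / 9.81
= 39.327 m

39.327 m


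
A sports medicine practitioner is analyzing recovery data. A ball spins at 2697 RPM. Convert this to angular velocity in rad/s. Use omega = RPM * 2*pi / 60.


omega = 2697 * 2 * pi / 60
= 2697 * 6.28318531 / 60
= 16945.751 / 60
= 282.429 rad/s

282.429 rad/s


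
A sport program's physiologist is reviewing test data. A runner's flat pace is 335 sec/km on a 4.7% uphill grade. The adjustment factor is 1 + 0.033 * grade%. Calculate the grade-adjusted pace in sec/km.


Factor = 1 + 0.033 * 4.7 = 1.1551
Adjusted pace = 335 * 1.1551
= 386.96 sec/km

386.96 s/km


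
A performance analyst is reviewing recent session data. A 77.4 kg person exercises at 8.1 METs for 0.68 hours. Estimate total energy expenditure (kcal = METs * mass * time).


Energy = METs * mass(kg) * time(h)
= 8.1 * 77.4 * 0.68
= 426.32 kcal

426.32 kcal


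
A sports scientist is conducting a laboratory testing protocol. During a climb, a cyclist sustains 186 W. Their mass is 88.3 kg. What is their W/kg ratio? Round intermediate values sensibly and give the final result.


Power-to-weight = 186 W / 88.3 kg
= 2.106 W/kg

2.106 W/kg


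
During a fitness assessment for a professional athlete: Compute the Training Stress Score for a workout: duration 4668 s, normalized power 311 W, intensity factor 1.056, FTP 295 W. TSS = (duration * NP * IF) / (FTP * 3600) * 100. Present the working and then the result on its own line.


Product = 4668 * 311 * 1.056 = 1533045.888
Base = 295 * 3600 = 1062000
TSS = 1533045.888 / 1062000 * 100 = 144.35

144.35 TSS


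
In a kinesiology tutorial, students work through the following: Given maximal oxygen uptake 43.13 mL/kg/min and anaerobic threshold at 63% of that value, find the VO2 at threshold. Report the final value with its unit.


Percentage as decimal = 0.63
VO2 at AT = 43.13 * 0.63 = 27.17 mL/kg/min

27.17 mL/kg/min


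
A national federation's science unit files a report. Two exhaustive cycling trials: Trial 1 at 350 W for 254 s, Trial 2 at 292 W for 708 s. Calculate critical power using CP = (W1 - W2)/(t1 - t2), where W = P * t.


W1 = 350 * 254 = 88900 J
W2 = 292 * 708 = 206736 J
CP = (88900 - 206736) / (254 - 708)
= -117836 / -454
= 259.55 W

259.55 W


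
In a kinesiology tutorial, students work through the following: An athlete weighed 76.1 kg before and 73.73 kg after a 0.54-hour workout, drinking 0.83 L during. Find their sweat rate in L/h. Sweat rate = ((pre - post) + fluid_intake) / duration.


Body mass change = 2.37 kg
Total sweat loss = 2.37 + 0.83 = 3.2 L
Rate = 3.2 / 0.54 = 5.926 L/h

5.926 L/h


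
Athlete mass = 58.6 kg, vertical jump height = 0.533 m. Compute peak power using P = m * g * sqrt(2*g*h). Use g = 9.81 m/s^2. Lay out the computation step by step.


sqrt(2 * 9.81 * 0.533) = sqrt(10.45746) = 3.2338 m/s
P = 58.6 * 9.81 * 3.2338
= 1859.0 W

1859.0 W


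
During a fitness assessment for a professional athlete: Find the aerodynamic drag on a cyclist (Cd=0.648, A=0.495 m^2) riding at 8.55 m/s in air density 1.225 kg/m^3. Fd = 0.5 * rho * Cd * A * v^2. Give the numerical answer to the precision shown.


Fd = 0.5 * 1.225 * 0.648 * 0.495 * 8.55^2
= 0.5 * 1.225 * 0.648 * 0.495 * 73.1025
= 14.362 N

14.362 N


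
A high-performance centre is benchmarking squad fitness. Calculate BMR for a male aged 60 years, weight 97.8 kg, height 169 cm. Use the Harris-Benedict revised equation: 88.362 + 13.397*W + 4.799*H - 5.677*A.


Substituting values:
W term = 13.397 * 97.8 = 1310.2266
H term = 4.799 * 169 = 811.031
A term = 5.677 * 60 = 340.62
BMR = 1869.0 kcal/day

1869.0 kcal/day


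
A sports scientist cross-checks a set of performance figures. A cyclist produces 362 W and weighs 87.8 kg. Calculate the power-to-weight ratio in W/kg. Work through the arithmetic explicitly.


P/W = power / mass
= 362 / 87.8
= 4.123 W/kg

4.123 W/kg


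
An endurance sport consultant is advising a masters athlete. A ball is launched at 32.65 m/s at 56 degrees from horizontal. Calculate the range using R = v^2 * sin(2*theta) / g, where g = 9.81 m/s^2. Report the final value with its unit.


sin(2 * 56) = sin(112) = 0.927184
v^2 = 32.65^2 = 1066.0225
R = 1066.0225 * 0.927184 / 9.81
= 100.754 m

100.754 m


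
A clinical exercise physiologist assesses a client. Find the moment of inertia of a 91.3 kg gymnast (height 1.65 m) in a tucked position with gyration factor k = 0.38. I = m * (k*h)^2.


Radius of gyration = 0.38 * 1.65 = 0.627 m
I = 91.3 * 0.627^2
= 91.3 * 0.393129
= 35.893 kg*m^2

35.893 kg*m^2


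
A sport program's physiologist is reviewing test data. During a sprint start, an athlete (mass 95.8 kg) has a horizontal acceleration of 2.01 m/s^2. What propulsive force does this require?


Propulsive force = mass * acceleration
= 95.8 kg * 2.01 m/s^2
= 192.56 N

192.56 N


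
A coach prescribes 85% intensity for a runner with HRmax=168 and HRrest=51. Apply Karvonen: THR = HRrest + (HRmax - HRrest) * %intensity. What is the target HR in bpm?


Heart rate reserve = 168 - 51 = 117
Intensity fraction = 85 / 100 = 0.85
THR = 51 + 117 * 0.85 = 150.45 bpm

150.45 bpm


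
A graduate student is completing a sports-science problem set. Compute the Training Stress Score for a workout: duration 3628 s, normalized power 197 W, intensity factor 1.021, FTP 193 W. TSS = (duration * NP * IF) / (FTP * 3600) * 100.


Product = 3628 * 197 * 1.021 = 729725.036
Base = 193 * 3600 = 694800
TSS = 729725.036 / 694800 * 100 = 105.03

105.03 TSS


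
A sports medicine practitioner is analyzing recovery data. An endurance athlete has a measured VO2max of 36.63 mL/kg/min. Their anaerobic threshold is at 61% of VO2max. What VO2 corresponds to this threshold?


Anaerobic threshold VO2 = VO2max * 61%
= 36.63 * 0.61
= 22.34 mL/kg/min

22.34 mL/kg/min


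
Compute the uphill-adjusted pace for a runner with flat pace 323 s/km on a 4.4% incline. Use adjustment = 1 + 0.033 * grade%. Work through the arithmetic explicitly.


Adjustment factor = 1 + 0.033 * 4.4 = 1.1452
Grade-adjusted pace = 323 * 1.1452 = 369.9 s/km

369.9 s/km


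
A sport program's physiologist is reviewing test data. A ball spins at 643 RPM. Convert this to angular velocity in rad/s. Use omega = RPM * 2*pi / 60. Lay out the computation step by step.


omega = 643 * 2 * pi / 60
= 643 * 6.28318531 / 60
= 4040.088 / 60
= 67.335 rad/s

67.335 rad/s


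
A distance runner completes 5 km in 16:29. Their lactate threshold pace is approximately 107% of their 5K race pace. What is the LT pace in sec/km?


Convert to seconds: 16 min 29 s = 989 s
Pace per km = 989 / 5 = 197.8 s/km
LT pace = 197.8 * 1.07 = 211.65 s/km

211.65 s/km


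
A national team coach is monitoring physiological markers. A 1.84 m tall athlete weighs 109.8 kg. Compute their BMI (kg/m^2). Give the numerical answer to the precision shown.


height^2 = 3.3856 m^2
BMI = 109.8 / 3.3856 = 32.43 kg/m^2

32.43 kg/m^2


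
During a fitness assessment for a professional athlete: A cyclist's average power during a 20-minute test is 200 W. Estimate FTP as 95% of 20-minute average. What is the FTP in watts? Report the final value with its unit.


FTP = 20-min power * 0.95
= 200 * 0.95
= 190.0 W

190.0 W


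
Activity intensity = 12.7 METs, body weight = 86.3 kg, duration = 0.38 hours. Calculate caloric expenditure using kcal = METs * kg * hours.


kcal = 12.7 * 86.3 * 0.38
= 1096.01 * 0.38
= 416.48 kcal

416.48 kcal


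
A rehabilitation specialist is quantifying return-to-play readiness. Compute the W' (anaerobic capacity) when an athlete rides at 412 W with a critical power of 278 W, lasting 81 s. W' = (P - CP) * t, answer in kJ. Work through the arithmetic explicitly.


Above-CP power = 134 W
Duration = 81 s
W' = 134 * 81 = 10854 J
Convert: 10854 / 1000 = 10.854 kJ

10.854 kJ


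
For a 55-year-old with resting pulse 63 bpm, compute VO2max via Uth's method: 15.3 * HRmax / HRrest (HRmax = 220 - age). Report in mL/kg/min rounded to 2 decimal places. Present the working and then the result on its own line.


Step 1: HRmax = 220 - 55 = 165 bpm
Step 2: Ratio = 165 / 63 = 2.619
Step 3: VO2max = 15.3 * 2.619 = 40.07 mL/kg/min

40.07 mL/kg/min


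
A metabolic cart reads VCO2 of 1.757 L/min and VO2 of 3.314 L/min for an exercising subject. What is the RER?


RER = VCO2 / VO2 = 1.757 / 3.314 = 0.5302

0.5302


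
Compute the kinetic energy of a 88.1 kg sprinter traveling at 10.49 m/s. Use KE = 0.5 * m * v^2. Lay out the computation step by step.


Velocity squared = 110.0401
KE = 0.5 * 88.1 * 110.0401 = 4847.27 J

4847.27 J


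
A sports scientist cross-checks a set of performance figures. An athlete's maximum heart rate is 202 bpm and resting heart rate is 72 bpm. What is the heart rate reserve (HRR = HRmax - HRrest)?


HRR = HRmax - HRrest
= 202 - 72
= 130 bpm

130 bpm


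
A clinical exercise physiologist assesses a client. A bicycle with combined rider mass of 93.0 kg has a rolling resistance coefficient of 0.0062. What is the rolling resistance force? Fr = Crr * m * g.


Fr = 0.0062 * 93.0 * 9.81
= 0.5766 * 9.81
= 5.656 N

5.656 N


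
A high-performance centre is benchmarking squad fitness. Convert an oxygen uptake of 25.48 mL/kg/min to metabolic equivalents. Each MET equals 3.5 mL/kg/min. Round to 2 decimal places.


One MET = 3.5 mL/kg/min
Number of METs = 25.48 / 3.5
= 7.28 METs

7.28 METs


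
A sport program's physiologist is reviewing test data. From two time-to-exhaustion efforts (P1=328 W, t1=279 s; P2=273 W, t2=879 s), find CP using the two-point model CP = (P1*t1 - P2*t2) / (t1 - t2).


Work in trial 1 = 91512 J
Work in trial 2 = 239967 J
Delta work = -148455 J
Delta time = -600 s
CP = -148455 / -600 = 247.43 W

247.43 W


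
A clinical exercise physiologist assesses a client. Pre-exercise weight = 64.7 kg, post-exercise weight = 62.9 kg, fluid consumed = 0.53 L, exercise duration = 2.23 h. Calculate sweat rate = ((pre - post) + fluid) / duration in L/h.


Weight loss = 64.7 - 62.9 = 1.8 kg (approx L)
Total sweat = 1.8 + 0.53 = 2.33 L
Sweat rate = 2.33 / 2.23 = 1.045 L/h

1.045 L/h


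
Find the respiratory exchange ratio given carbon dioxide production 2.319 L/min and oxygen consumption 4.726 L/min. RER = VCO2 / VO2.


VCO2 = 2.319 L/min
VO2 = 4.726 L/min
RER = 2.319 / 4.726 = 0.4907

0.4907


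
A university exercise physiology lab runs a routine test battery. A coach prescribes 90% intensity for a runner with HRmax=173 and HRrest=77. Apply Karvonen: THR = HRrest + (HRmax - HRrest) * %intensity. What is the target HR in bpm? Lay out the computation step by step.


Heart rate reserve = 173 - 77 = 96
Intensity fraction = 90 / 100 = 0.9
THR = 77 + 96 * 0.9 = 163.4 bpm

163.4 bpm


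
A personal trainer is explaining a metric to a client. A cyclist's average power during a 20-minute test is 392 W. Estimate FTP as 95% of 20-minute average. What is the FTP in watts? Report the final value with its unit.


FTP = 20-min power * 0.95
= 392 * 0.95
= 372.4 W

372.4 W


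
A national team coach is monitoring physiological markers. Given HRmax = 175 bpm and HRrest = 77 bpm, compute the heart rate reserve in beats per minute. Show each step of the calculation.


Heart rate reserve = maximum HR minus resting HR
HRR = 175 - 77 = 98 bpm

98 bpm


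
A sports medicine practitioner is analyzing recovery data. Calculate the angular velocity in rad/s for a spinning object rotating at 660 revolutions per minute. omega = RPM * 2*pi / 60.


omega = RPM * 2*pi / 60
= 660 * 6.28318531 / 60
= 69.115 rad/s

69.115 rad/s


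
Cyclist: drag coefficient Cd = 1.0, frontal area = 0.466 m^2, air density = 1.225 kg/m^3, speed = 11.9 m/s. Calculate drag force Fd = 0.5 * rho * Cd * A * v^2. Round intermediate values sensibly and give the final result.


v^2 = 11.9^2 = 141.61
Fd = 0.5 * 1.225 * 1.0 * 0.466 * 141.61
= 40.419 N

40.419 N


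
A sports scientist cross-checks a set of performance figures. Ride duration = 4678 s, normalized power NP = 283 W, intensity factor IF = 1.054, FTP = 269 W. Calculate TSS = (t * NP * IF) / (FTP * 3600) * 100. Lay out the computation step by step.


Numerator = 4678 * 283 * 1.054 = 1395363.196
Denominator = 269 * 3600 = 968400
TSS = 1395363.196 / 968400 * 100
= 144.09

144.09 TSS


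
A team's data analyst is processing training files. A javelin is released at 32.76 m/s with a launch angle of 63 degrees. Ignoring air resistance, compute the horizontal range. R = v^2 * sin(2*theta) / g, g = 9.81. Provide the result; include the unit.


Launch speed squared = 1073.2176
sin(2 * 63 deg) = 0.809017
Range = 1073.2176 * 0.809017 / 9.81
= 88.507 m

88.507 m


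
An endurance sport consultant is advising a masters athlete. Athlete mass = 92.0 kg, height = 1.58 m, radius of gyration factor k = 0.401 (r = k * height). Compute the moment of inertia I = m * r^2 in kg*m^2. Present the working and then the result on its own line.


r = k * height = 0.401 * 1.58 = 0.63358 m
r^2 = 0.63358^2 = 0.401424
I = 92.0 * 0.401424 = 36.931 kg*m^2

36.931 kg*m^2


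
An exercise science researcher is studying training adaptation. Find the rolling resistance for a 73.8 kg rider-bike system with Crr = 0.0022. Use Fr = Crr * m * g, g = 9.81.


m * g = 73.8 * 9.81 = 723.978 N
Fr = 0.0022 * 723.978 = 1.593 N

1.593 N


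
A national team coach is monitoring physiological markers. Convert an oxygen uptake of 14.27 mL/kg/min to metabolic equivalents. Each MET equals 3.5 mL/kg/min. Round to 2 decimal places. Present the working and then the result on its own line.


One MET = 3.5 mL/kg/min
Number of METs = 14.27 / 3.5
= 4.08 METs

4.08 METs


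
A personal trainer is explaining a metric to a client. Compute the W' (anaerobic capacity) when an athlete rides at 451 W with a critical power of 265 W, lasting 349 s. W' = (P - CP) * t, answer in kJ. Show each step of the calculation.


Above-CP power = 186 W
Duration = 349 s
W' = 186 * 349 = 64914 J
Convert: 64914 / 1000 = 64.914 kJ

64.914 kJ


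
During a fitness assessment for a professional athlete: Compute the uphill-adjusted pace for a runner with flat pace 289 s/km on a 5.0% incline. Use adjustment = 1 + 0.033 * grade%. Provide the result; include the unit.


Adjustment factor = 1 + 0.033 * 5.0 = 1.165
Grade-adjusted pace = 289 * 1.165 = 336.69 s/km

336.69 s/km


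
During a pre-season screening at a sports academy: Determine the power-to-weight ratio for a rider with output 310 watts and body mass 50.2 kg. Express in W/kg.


P/W = 310 / 50.2 = 6.175 W/kg

6.175 W/kg


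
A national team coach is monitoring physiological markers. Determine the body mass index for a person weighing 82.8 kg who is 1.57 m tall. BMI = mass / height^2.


BMI = mass / height^2
= 82.8 / 1.57^2
= 82.8 / 2.4649
= 33.59 kg/m^2

33.59 kg/m^2


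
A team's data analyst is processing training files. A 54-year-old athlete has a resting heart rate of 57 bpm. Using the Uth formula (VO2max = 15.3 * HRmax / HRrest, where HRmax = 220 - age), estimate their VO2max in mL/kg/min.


HRmax = 220 - 54 = 166 bpm
Ratio = HRmax / HRrest = 166 / 57 = 2.9123
VO2max = 15.3 * 2.9123 = 44.56 mL/kg/min

44.56 mL/kg/min


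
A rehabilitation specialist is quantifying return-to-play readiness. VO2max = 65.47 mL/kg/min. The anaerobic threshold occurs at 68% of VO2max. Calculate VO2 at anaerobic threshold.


AT fraction = 68 / 100 = 0.68
AT VO2 = 65.47 * 0.68
= 44.52 mL/kg/min

44.52 mL/kg/min


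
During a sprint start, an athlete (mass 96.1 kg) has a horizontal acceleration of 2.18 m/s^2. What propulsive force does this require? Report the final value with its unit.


Propulsive force = mass * acceleration
= 96.1 kg * 2.18 m/s^2
= 209.5 N

209.5 N


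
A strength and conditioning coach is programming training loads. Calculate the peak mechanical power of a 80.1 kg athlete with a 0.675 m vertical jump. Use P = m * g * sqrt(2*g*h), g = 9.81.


First, sqrt(2gh) = sqrt(2 * 9.81 * 0.675)
= sqrt(13.2435) = 3.639162 m/s
Power = 80.1 * 9.81 * 3.639162 = 2859.58 W

2859.58 W


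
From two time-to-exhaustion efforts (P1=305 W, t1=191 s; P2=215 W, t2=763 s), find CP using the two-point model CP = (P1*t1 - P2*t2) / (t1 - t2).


Work in trial 1 = 58255 J
Work in trial 2 = 164045 J
Delta work = -105790 J
Delta time = -572 s
CP = -105790 / -572 = 184.95 W

184.95 W


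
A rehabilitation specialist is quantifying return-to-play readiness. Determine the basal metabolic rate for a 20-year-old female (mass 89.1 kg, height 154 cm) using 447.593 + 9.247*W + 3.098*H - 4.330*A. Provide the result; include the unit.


BMR = 447.593 + 9.247*89.1 + 3.098*154 - 4.330*20
= 1661.99 kcal/day

1661.99 kcal/day


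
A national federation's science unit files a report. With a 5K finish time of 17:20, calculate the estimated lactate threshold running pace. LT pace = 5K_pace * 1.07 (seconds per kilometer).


Race duration = 1040 s for 5 km
Average pace = 1040 / 5 = 208.0 s/km
LT pace = 208.0 * 1.07
= 222.56 s/km

222.56 s/km


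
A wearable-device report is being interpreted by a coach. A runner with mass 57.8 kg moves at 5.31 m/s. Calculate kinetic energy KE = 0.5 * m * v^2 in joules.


v^2 = 5.31^2 = 28.1961
KE = 0.5 * 57.8 * 28.1961
= 814.87 J

814.87 J


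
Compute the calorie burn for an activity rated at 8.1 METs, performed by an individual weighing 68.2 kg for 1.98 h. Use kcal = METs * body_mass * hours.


Product of METs and mass = 8.1 * 68.2 = 552.42
Total kcal = 552.42 * 1.98 = 1093.79 kcal

1093.79 kcal


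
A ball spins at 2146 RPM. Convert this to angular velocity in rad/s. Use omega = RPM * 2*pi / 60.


omega = 2146 * 2 * pi / 60
= 2146 * 6.28318531 / 60
= 13483.716 / 60
= 224.729 rad/s

224.729 rad/s


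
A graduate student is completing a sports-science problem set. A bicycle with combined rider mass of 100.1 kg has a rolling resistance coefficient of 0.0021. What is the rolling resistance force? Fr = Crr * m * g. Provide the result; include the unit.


Fr = 0.0021 * 100.1 * 9.81
= 0.21021 * 9.81
= 2.062 N

2.062 N


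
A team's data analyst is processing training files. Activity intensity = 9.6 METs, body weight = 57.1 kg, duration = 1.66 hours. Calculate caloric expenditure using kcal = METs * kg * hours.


kcal = 9.6 * 57.1 * 1.66
= 548.16 * 1.66
= 909.95 kcal

909.95 kcal


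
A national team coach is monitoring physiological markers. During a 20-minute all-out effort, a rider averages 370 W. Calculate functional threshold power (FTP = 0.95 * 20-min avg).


FTP = 0.95 * 370
= 351.5 W

351.5 W


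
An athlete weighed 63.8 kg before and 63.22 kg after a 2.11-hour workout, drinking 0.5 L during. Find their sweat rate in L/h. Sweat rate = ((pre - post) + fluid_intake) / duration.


Body mass change = 0.58 kg
Total sweat loss = 0.58 + 0.5 = 1.08 L
Rate = 1.08 / 2.11 = 0.512 L/h

0.512 L/h


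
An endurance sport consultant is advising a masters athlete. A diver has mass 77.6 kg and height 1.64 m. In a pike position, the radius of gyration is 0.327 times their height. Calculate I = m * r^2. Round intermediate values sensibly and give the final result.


r = 0.327 * 1.64 = 0.53628 m
I = m * r^2 = 77.6 * 0.287596 = 22.317 kg*m^2

22.317 kg*m^2


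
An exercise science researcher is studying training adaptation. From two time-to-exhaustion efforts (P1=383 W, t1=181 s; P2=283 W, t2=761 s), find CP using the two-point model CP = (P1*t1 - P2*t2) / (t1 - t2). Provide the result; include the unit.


Work in trial 1 = 69323 J
Work in trial 2 = 215363 J
Delta work = -146040 J
Delta time = -580 s
CP = -146040 / -580 = 251.79 W

251.79 W
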